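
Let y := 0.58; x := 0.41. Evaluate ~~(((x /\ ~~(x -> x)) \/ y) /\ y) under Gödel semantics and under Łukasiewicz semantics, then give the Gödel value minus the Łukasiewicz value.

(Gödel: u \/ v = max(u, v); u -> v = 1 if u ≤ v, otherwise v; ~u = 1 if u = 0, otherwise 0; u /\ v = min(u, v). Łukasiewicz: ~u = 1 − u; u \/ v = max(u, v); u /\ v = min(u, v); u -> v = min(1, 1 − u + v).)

Gödel evaluation:
  (x -> x): 0.41 ≤ 0.41, so result = 1
  ~(x -> x): Gödel ¬ of 1 = 0 (operand ≠ 0)
  ~~(x -> x): Gödel ¬ of 0 = 1 (operand is 0)
  (x /\ ~~(x -> x)) = min(0.41, 1) = 0.41
  ((x /\ ~~(x -> x)) \/ y) = max(0.41, 0.58) = 0.58
  (((x /\ ~~(x -> x)) \/ y) /\ y) = min(0.58, 0.58) = 0.58
  ~(((x /\ ~~(x -> x)) \/ y) /\ y): Gödel ¬ of 0.58 = 0 (operand ≠ 0)
  ~~(((x /\ ~~(x -> x)) \/ y) /\ y): Gödel ¬ of 0 = 1 (operand is 0)
  Gödel value = 1
Łukasiewicz evaluation:
  (x -> x): min(1, 1 − 0.41 + 0.41) = 1
  ~(x -> x): Łukasiewicz ¬ gives 1 − 1 = 0
  ~~(x -> x): Łukasiewicz ¬ gives 1 − 0 = 1
  (x /\ ~~(x -> x)) = min(0.41, 1) = 0.41
  ((x /\ ~~(x -> x)) \/ y) = max(0.41, 0.58) = 0.58
  (((x /\ ~~(x -> x)) \/ y) /\ y) = min(0.58, 0.58) = 0.58
  ~(((x /\ ~~(x -> x)) \/ y) /\ y): Łukasiewicz ¬ gives 1 − 0.58 = 0.42
  ~~(((x /\ ~~(x -> x)) \/ y) /\ y): Łukasiewicz ¬ gives 1 − 0.42 = 0.58
  Łukasiewicz value = 0.58
Difference: 1 − 0.58 = 0.42

0.42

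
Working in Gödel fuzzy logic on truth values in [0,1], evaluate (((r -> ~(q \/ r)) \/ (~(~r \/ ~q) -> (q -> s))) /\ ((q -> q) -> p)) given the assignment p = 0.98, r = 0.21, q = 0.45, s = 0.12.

(q \/ r) = max(0.45, 0.21) = 0.45
~(q \/ r): Gödel ¬ of 0.45 = 0 (operand ≠ 0)
(r -> ~(q \/ r)): 0.21 > 0, so result = 0
~r: Gödel ¬ of 0.21 = 0 (operand ≠ 0)
~q: Gödel ¬ of 0.45 = 0 (operand ≠ 0)
(~r \/ ~q) = max(0, 0) = 0
~(~r \/ ~q): Gödel ¬ of 0 = 1 (operand is 0)
(q -> s): 0.45 > 0.12, so result = 0.12
(~(~r \/ ~q) -> (q -> s)): 1 > 0.12, so result = 0.12
((r -> ~(q \/ r)) \/ (~(~r \/ ~q) -> (q -> s))) = max(0, 0.12) = 0.12
(q -> q): 0.45 ≤ 0.45, so result = 1
((q -> q) -> p): 1 > 0.98, so result = 0.98
(((r -> ~(q \/ r)) \/ (~(~r \/ ~q) -> (q -> s))) /\ ((q -> q) -> p)) = min(0.12, 0.98) = 0.12

0.12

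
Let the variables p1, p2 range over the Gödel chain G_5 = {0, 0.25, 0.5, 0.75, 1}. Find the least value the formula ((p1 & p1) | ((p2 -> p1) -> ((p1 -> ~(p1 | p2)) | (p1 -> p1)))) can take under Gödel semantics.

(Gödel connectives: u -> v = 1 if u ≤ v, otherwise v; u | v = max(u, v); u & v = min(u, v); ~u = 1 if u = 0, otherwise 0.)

1.00

Every assignment gives 1. For instance at p1 = 0, p2 = 0:
  (p1 & p1) = min(0, 0) = 0
  (p2 -> p1): 0 ≤ 0, so result = 1
  (p1 | p2) = max(0, 0) = 0
  ~(p1 | p2): Gödel ¬ of 0 = 1 (operand is 0)
  (p1 -> ~(p1 | p2)): 0 ≤ 1, so result = 1
  (p1 -> p1): 0 ≤ 0, so result = 1
  ((p1 -> ~(p1 | p2)) | (p1 -> p1)) = max(1, 1) = 1
  ((p2 -> p1) -> ((p1 -> ~(p1 | p2)) | (p1 -> p1))): 1 ≤ 1, so result = 1
  ((p1 & p1) | ((p2 -> p1) -> ((p1 -> ~(p1 | p2)) | (p1 -> p1)))) = max(0, 1) = 1
All 25 assignments give value 1 — the formula is a G_5-tautology.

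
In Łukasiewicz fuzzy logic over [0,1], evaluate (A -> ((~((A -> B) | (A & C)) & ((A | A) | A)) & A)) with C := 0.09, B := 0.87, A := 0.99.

0.13

(A -> B): min(1, 1 − 0.99 + 0.87) = 0.88
(A & C) = min(0.99, 0.09) = 0.09
((A -> B) | (A & C)) = max(0.88, 0.09) = 0.88
~((A -> B) | (A & C)): Łukasiewicz ¬ gives 1 − 0.88 = 0.12
(A | A) = max(0.99, 0.99) = 0.99
((A | A) | A) = max(0.99, 0.99) = 0.99
(~((A -> B) | (A & C)) & ((A | A) | A)) = min(0.12, 0.99) = 0.12
((~((A -> B) | (A & C)) & ((A | A) | A)) & A) = min(0.12, 0.99) = 0.12
(A -> ((~((A -> B) | (A & C)) & ((A | A) | A)) & A)): min(1, 1 − 0.99 + 0.12) = 0.13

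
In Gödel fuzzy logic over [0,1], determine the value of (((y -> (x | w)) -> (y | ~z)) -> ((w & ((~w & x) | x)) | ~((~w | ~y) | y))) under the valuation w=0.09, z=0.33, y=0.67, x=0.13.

(x | w) = max(0.13, 0.09) = 0.13
(y -> (x | w)): 0.67 > 0.13, so result = 0.13
~z: Gödel ¬ of 0.33 = 0 (operand ≠ 0)
(y | ~z) = max(0.67, 0) = 0.67
((y -> (x | w)) -> (y | ~z)): 0.13 ≤ 0.67, so result = 1
~w: Gödel ¬ of 0.09 = 0 (operand ≠ 0)
(~w & x) = min(0, 0.13) = 0
((~w & x) | x) = max(0, 0.13) = 0.13
(w & ((~w & x) | x)) = min(0.09, 0.13) = 0.09
~w: Gödel ¬ of 0.09 = 0 (operand ≠ 0)
~y: Gödel ¬ of 0.67 = 0 (operand ≠ 0)
(~w | ~y) = max(0, 0) = 0
((~w | ~y) | y) = max(0, 0.67) = 0.67
~((~w | ~y) | y): Gödel ¬ of 0.67 = 0 (operand ≠ 0)
((w & ((~w & x) | x)) | ~((~w | ~y) | y)) = max(0.09, 0) = 0.09
(((y -> (x | w)) -> (y | ~z)) -> ((w & ((~w & x) | x)) | ~((~w | ~y) | y))): 1 > 0.09, so result = 0.09

0.09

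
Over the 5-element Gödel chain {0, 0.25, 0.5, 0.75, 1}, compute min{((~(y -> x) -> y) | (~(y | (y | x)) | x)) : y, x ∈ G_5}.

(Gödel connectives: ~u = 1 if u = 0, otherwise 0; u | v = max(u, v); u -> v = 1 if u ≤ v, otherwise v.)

The minimum is attained at y = 0.25, x = 0:
  (y -> x): 0.25 > 0, so result = 0
  ~(y -> x): Gödel ¬ of 0 = 1 (operand is 0)
  (~(y -> x) -> y): 1 > 0.25, so result = 0.25
  (y | x) = max(0.25, 0) = 0.25
  (y | (y | x)) = max(0.25, 0.25) = 0.25
  ~(y | (y | x)): Gödel ¬ of 0.25 = 0 (operand ≠ 0)
  (~(y | (y | x)) | x) = max(0, 0) = 0
  ((~(y -> x) -> y) | (~(y | (y | x)) | x)) = max(0.25, 0) = 0.25
Checking all 25 assignments confirms none give a value below 0.25.

0.25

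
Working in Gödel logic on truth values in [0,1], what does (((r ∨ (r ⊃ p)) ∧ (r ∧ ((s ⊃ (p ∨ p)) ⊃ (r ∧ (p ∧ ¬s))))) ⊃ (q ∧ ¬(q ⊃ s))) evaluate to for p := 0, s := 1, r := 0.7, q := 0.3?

0.00

(r ⊃ p): 0.7 > 0, so result = 0
(r ∨ (r ⊃ p)) = max(0.7, 0) = 0.7
(p ∨ p) = max(0, 0) = 0
(s ⊃ (p ∨ p)): 1 > 0, so result = 0
¬s: Gödel ¬ of 1 = 0 (operand ≠ 0)
(p ∧ ¬s) = min(0, 0) = 0
(r ∧ (p ∧ ¬s)) = min(0.7, 0) = 0
((s ⊃ (p ∨ p)) ⊃ (r ∧ (p ∧ ¬s))): 0 ≤ 0, so result = 1
(r ∧ ((s ⊃ (p ∨ p)) ⊃ (r ∧ (p ∧ ¬s)))) = min(0.7, 1) = 0.7
((r ∨ (r ⊃ p)) ∧ (r ∧ ((s ⊃ (p ∨ p)) ⊃ (r ∧ (p ∧ ¬s))))) = min(0.7, 0.7) = 0.7
(q ⊃ s): 0.3 ≤ 1, so result = 1
¬(q ⊃ s): Gödel ¬ of 1 = 0 (operand ≠ 0)
(q ∧ ¬(q ⊃ s)) = min(0.3, 0) = 0
(((r ∨ (r ⊃ p)) ∧ (r ∧ ((s ⊃ (p ∨ p)) ⊃ (r ∧ (p ∧ ¬s))))) ⊃ (q ∧ ¬(q ⊃ s))): 0.7 > 0, so result = 0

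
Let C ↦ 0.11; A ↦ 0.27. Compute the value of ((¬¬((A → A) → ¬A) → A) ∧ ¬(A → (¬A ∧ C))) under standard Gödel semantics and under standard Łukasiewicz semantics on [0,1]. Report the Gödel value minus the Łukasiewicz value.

Gödel evaluation:
  (A → A): 0.27 ≤ 0.27, so result = 1
  ¬A: Gödel ¬ of 0.27 = 0 (operand ≠ 0)
  ((A → A) → ¬A): 1 > 0, so result = 0
  ¬((A → A) → ¬A): Gödel ¬ of 0 = 1 (operand is 0)
  ¬¬((A → A) → ¬A): Gödel ¬ of 1 = 0 (operand ≠ 0)
  (¬¬((A → A) → ¬A) → A): 0 ≤ 0.27, so result = 1
  ¬A: Gödel ¬ of 0.27 = 0 (operand ≠ 0)
  (¬A ∧ C) = min(0, 0.11) = 0
  (A → (¬A ∧ C)): 0.27 > 0, so result = 0
  ¬(A → (¬A ∧ C)): Gödel ¬ of 0 = 1 (operand is 0)
  ((¬¬((A → A) → ¬A) → A) ∧ ¬(A → (¬A ∧ C))) = min(1, 1) = 1
  Gödel value = 1
Łukasiewicz evaluation:
  (A → A): min(1, 1 − 0.27 + 0.27) = 1
  ¬A: Łukasiewicz ¬ gives 1 − 0.27 = 0.73
  ((A → A) → ¬A): min(1, 1 − 1 + 0.73) = 0.73
  ¬((A → A) → ¬A): Łukasiewicz ¬ gives 1 − 0.73 = 0.27
  ¬¬((A → A) → ¬A): Łukasiewicz ¬ gives 1 − 0.27 = 0.73
  (¬¬((A → A) → ¬A) → A): min(1, 1 − 0.73 + 0.27) = 0.54
  ¬A: Łukasiewicz ¬ gives 1 − 0.27 = 0.73
  (¬A ∧ C) = min(0.73, 0.11) = 0.11
  (A → (¬A ∧ C)): min(1, 1 − 0.27 + 0.11) = 0.84
  ¬(A → (¬A ∧ C)): Łukasiewicz ¬ gives 1 − 0.84 = 0.16
  ((¬¬((A → A) → ¬A) → A) ∧ ¬(A → (¬A ∧ C))) = min(0.54, 0.16) = 0.16
  Łukasiewicz value = 0.16
Difference: 1 − 0.16 = 0.84

0.84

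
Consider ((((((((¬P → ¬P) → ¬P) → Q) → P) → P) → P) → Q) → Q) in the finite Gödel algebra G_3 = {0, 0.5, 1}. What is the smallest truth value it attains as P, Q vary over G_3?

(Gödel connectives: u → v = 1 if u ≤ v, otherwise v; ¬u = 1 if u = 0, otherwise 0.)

0.50

The minimum is attained at P = 0, Q = 0.5:
  ¬P: Gödel ¬ of 0 = 1 (operand is 0)
  ¬P: Gödel ¬ of 0 = 1 (operand is 0)
  (¬P → ¬P): 1 ≤ 1, so result = 1
  ¬P: Gödel ¬ of 0 = 1 (operand is 0)
  ((¬P → ¬P) → ¬P): 1 ≤ 1, so result = 1
  (((¬P → ¬P) → ¬P) → Q): 1 > 0.5, so result = 0.5
  ((((¬P → ¬P) → ¬P) → Q) → P): 0.5 > 0, so result = 0
  (((((¬P → ¬P) → ¬P) → Q) → P) → P): 0 ≤ 0, so result = 1
  ((((((¬P → ¬P) → ¬P) → Q) → P) → P) → P): 1 > 0, so result = 0
  (((((((¬P → ¬P) → ¬P) → Q) → P) → P) → P) → Q): 0 ≤ 0.5, so result = 1
  ((((((((¬P → ¬P) → ¬P) → Q) → P) → P) → P) → Q) → Q): 1 > 0.5, so result = 0.5
Checking all 9 assignments confirms none give a value below 0.50.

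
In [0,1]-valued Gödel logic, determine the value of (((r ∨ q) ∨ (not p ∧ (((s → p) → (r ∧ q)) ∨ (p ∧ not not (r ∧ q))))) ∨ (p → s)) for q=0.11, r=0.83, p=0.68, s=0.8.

(r ∨ q) = max(0.83, 0.11) = 0.83
not p: Gödel ¬ of 0.68 = 0 (operand ≠ 0)
(s → p): 0.8 > 0.68, so result = 0.68
(r ∧ q) = min(0.83, 0.11) = 0.11
((s → p) → (r ∧ q)): 0.68 > 0.11, so result = 0.11
(r ∧ q) = min(0.83, 0.11) = 0.11
not (r ∧ q): Gödel ¬ of 0.11 = 0 (operand ≠ 0)
not not (r ∧ q): Gödel ¬ of 0 = 1 (operand is 0)
(p ∧ not not (r ∧ q)) = min(0.68, 1) = 0.68
(((s → p) → (r ∧ q)) ∨ (p ∧ not not (r ∧ q))) = max(0.11, 0.68) = 0.68
(not p ∧ (((s → p) → (r ∧ q)) ∨ (p ∧ not not (r ∧ q)))) = min(0, 0.68) = 0
((r ∨ q) ∨ (not p ∧ (((s → p) → (r ∧ q)) ∨ (p ∧ not not (r ∧ q))))) = max(0.83, 0) = 0.83
(p → s): 0.68 ≤ 0.8, so result = 1
(((r ∨ q) ∨ (not p ∧ (((s → p) → (r ∧ q)) ∨ (p ∧ not not (r ∧ q))))) ∨ (p → s)) = max(0.83, 1) = 1

1.00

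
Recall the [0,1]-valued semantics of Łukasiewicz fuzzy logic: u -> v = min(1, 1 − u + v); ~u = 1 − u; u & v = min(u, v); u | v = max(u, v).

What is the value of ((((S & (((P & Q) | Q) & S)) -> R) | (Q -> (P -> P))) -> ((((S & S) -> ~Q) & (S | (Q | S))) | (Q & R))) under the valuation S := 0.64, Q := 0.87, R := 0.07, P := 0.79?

(P & Q) = min(0.79, 0.87) = 0.79
((P & Q) | Q) = max(0.79, 0.87) = 0.87
(((P & Q) | Q) & S) = min(0.87, 0.64) = 0.64
(S & (((P & Q) | Q) & S)) = min(0.64, 0.64) = 0.64
((S & (((P & Q) | Q) & S)) -> R): min(1, 1 − 0.64 + 0.07) = 0.43
(P -> P): min(1, 1 − 0.79 + 0.79) = 1
(Q -> (P -> P)): min(1, 1 − 0.87 + 1) = 1
(((S & (((P & Q) | Q) & S)) -> R) | (Q -> (P -> P))) = max(0.43, 1) = 1
(S & S) = min(0.64, 0.64) = 0.64
~Q: Łukasiewicz ¬ gives 1 − 0.87 = 0.13
((S & S) -> ~Q): min(1, 1 − 0.64 + 0.13) = 0.49
(Q | S) = max(0.87, 0.64) = 0.87
(S | (Q | S)) = max(0.64, 0.87) = 0.87
(((S & S) -> ~Q) & (S | (Q | S))) = min(0.49, 0.87) = 0.49
(Q & R) = min(0.87, 0.07) = 0.07
((((S & S) -> ~Q) & (S | (Q | S))) | (Q & R)) = max(0.49, 0.07) = 0.49
((((S & (((P & Q) | Q) & S)) -> R) | (Q -> (P -> P))) -> ((((S & S) -> ~Q) & (S | (Q | S))) | (Q & R))): min(1, 1 − 1 + 0.49) = 0.49

0.49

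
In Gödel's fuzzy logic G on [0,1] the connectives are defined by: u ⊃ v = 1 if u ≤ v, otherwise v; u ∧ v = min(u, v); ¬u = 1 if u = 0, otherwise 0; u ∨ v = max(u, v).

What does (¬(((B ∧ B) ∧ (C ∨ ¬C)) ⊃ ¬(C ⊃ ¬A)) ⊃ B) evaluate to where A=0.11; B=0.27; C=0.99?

1.00

(B ∧ B) = min(0.27, 0.27) = 0.27
¬C: Gödel ¬ of 0.99 = 0 (operand ≠ 0)
(C ∨ ¬C) = max(0.99, 0) = 0.99
((B ∧ B) ∧ (C ∨ ¬C)) = min(0.27, 0.99) = 0.27
¬A: Gödel ¬ of 0.11 = 0 (operand ≠ 0)
(C ⊃ ¬A): 0.99 > 0, so result = 0
¬(C ⊃ ¬A): Gödel ¬ of 0 = 1 (operand is 0)
(((B ∧ B) ∧ (C ∨ ¬C)) ⊃ ¬(C ⊃ ¬A)): 0.27 ≤ 1, so result = 1
¬(((B ∧ B) ∧ (C ∨ ¬C)) ⊃ ¬(C ⊃ ¬A)): Gödel ¬ of 1 = 0 (operand ≠ 0)
(¬(((B ∧ B) ∧ (C ∨ ¬C)) ⊃ ¬(C ⊃ ¬A)) ⊃ B): 0 ≤ 0.27, so result = 1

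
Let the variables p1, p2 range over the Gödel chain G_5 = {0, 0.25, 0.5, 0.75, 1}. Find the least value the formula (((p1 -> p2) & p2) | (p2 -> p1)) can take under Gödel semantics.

The minimum is attained at p1 = 0, p2 = 0.25:
  (p1 -> p2): 0 ≤ 0.25, so result = 1
  ((p1 -> p2) & p2) = min(1, 0.25) = 0.25
  (p2 -> p1): 0.25 > 0, so result = 0
  (((p1 -> p2) & p2) | (p2 -> p1)) = max(0.25, 0) = 0.25
Checking all 25 assignments confirms none give a value below 0.25.

0.25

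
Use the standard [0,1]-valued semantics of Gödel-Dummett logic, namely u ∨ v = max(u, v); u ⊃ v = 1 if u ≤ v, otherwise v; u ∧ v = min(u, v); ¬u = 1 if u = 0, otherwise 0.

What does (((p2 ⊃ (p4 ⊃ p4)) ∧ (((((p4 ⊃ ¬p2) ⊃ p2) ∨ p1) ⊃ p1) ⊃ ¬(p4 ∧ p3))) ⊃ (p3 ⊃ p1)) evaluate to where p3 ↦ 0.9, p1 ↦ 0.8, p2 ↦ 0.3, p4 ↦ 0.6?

(p4 ⊃ p4): 0.6 ≤ 0.6, so result = 1
(p2 ⊃ (p4 ⊃ p4)): 0.3 ≤ 1, so result = 1
¬p2: Gödel ¬ of 0.3 = 0 (operand ≠ 0)
(p4 ⊃ ¬p2): 0.6 > 0, so result = 0
((p4 ⊃ ¬p2) ⊃ p2): 0 ≤ 0.3, so result = 1
(((p4 ⊃ ¬p2) ⊃ p2) ∨ p1) = max(1, 0.8) = 1
((((p4 ⊃ ¬p2) ⊃ p2) ∨ p1) ⊃ p1): 1 > 0.8, so result = 0.8
(p4 ∧ p3) = min(0.6, 0.9) = 0.6
¬(p4 ∧ p3): Gödel ¬ of 0.6 = 0 (operand ≠ 0)
(((((p4 ⊃ ¬p2) ⊃ p2) ∨ p1) ⊃ p1) ⊃ ¬(p4 ∧ p3)): 0.8 > 0, so result = 0
((p2 ⊃ (p4 ⊃ p4)) ∧ (((((p4 ⊃ ¬p2) ⊃ p2) ∨ p1) ⊃ p1) ⊃ ¬(p4 ∧ p3))) = min(1, 0) = 0
(p3 ⊃ p1): 0.9 > 0.8, so result = 0.8
(((p2 ⊃ (p4 ⊃ p4)) ∧ (((((p4 ⊃ ¬p2) ⊃ p2) ∨ p1) ⊃ p1) ⊃ ¬(p4 ∧ p3))) ⊃ (p3 ⊃ p1)): 0 ≤ 0.8, so result = 1

1.00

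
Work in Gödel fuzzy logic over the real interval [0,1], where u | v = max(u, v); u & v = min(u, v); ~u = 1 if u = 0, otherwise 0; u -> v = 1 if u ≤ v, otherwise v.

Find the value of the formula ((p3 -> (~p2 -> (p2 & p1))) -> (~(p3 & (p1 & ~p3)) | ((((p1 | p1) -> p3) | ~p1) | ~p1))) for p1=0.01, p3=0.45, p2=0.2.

~p2: Gödel ¬ of 0.2 = 0 (operand ≠ 0)
(p2 & p1) = min(0.2, 0.01) = 0.01
(~p2 -> (p2 & p1)): 0 ≤ 0.01, so result = 1
(p3 -> (~p2 -> (p2 & p1))): 0.45 ≤ 1, so result = 1
~p3: Gödel ¬ of 0.45 = 0 (operand ≠ 0)
(p1 & ~p3) = min(0.01, 0) = 0
(p3 & (p1 & ~p3)) = min(0.45, 0) = 0
~(p3 & (p1 & ~p3)): Gödel ¬ of 0 = 1 (operand is 0)
(p1 | p1) = max(0.01, 0.01) = 0.01
((p1 | p1) -> p3): 0.01 ≤ 0.45, so result = 1
~p1: Gödel ¬ of 0.01 = 0 (operand ≠ 0)
(((p1 | p1) -> p3) | ~p1) = max(1, 0) = 1
~p1: Gödel ¬ of 0.01 = 0 (operand ≠ 0)
((((p1 | p1) -> p3) | ~p1) | ~p1) = max(1, 0) = 1
(~(p3 & (p1 & ~p3)) | ((((p1 | p1) -> p3) | ~p1) | ~p1)) = max(1, 1) = 1
((p3 -> (~p2 -> (p2 & p1))) -> (~(p3 & (p1 & ~p3)) | ((((p1 | p1) -> p3) | ~p1) | ~p1))): 1 ≤ 1, so result = 1

1.00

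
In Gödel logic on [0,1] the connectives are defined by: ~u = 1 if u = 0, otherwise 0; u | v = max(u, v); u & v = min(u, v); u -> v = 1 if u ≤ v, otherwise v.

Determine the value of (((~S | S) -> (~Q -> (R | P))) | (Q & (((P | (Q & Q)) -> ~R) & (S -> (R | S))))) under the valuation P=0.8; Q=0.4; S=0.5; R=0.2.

~S: Gödel ¬ of 0.5 = 0 (operand ≠ 0)
(~S | S) = max(0, 0.5) = 0.5
~Q: Gödel ¬ of 0.4 = 0 (operand ≠ 0)
(R | P) = max(0.2, 0.8) = 0.8
(~Q -> (R | P)): 0 ≤ 0.8, so result = 1
((~S | S) -> (~Q -> (R | P))): 0.5 ≤ 1, so result = 1
(Q & Q) = min(0.4, 0.4) = 0.4
(P | (Q & Q)) = max(0.8, 0.4) = 0.8
~R: Gödel ¬ of 0.2 = 0 (operand ≠ 0)
((P | (Q & Q)) -> ~R): 0.8 > 0, so result = 0
(R | S) = max(0.2, 0.5) = 0.5
(S -> (R | S)): 0.5 ≤ 0.5, so result = 1
(((P | (Q & Q)) -> ~R) & (S -> (R | S))) = min(0, 1) = 0
(Q & (((P | (Q & Q)) -> ~R) & (S -> (R | S)))) = min(0.4, 0) = 0
(((~S | S) -> (~Q -> (R | P))) | (Q & (((P | (Q & Q)) -> ~R) & (S -> (R | S))))) = max(1, 0) = 1

1.00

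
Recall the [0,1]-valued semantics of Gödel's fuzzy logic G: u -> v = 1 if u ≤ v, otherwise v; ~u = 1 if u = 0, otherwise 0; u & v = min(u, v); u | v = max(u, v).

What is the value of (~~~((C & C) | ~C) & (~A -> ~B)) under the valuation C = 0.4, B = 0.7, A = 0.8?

0.00

(C & C) = min(0.4, 0.4) = 0.4
~C: Gödel ¬ of 0.4 = 0 (operand ≠ 0)
((C & C) | ~C) = max(0.4, 0) = 0.4
~((C & C) | ~C): Gödel ¬ of 0.4 = 0 (operand ≠ 0)
~~((C & C) | ~C): Gödel ¬ of 0 = 1 (operand is 0)
~~~((C & C) | ~C): Gödel ¬ of 1 = 0 (operand ≠ 0)
~A: Gödel ¬ of 0.8 = 0 (operand ≠ 0)
~B: Gödel ¬ of 0.7 = 0 (operand ≠ 0)
(~A -> ~B): 0 ≤ 0, so result = 1
(~~~((C & C) | ~C) & (~A -> ~B)) = min(0, 1) = 0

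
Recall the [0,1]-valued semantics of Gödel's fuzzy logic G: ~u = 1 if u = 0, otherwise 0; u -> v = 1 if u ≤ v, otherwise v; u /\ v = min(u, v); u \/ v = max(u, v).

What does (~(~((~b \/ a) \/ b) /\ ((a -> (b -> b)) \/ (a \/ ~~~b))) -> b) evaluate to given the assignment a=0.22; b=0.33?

~b: Gödel ¬ of 0.33 = 0 (operand ≠ 0)
(~b \/ a) = max(0, 0.22) = 0.22
((~b \/ a) \/ b) = max(0.22, 0.33) = 0.33
~((~b \/ a) \/ b): Gödel ¬ of 0.33 = 0 (operand ≠ 0)
(b -> b): 0.33 ≤ 0.33, so result = 1
(a -> (b -> b)): 0.22 ≤ 1, so result = 1
~b: Gödel ¬ of 0.33 = 0 (operand ≠ 0)
~~b: Gödel ¬ of 0 = 1 (operand is 0)
~~~b: Gödel ¬ of 1 = 0 (operand ≠ 0)
(a \/ ~~~b) = max(0.22, 0) = 0.22
((a -> (b -> b)) \/ (a \/ ~~~b)) = max(1, 0.22) = 1
(~((~b \/ a) \/ b) /\ ((a -> (b -> b)) \/ (a \/ ~~~b))) = min(0, 1) = 0
~(~((~b \/ a) \/ b) /\ ((a -> (b -> b)) \/ (a \/ ~~~b))): Gödel ¬ of 0 = 1 (operand is 0)
(~(~((~b \/ a) \/ b) /\ ((a -> (b -> b)) \/ (a \/ ~~~b))) -> b): 1 > 0.33, so result = 0.33

0.33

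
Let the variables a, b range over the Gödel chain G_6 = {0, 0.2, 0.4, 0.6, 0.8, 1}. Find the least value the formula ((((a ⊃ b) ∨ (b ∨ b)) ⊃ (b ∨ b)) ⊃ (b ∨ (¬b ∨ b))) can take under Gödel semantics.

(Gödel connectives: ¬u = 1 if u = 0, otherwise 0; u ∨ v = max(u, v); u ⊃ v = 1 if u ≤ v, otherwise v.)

0.20

The minimum is attained at a = 0.4, b = 0.2:
  (a ⊃ b): 0.4 > 0.2, so result = 0.2
  (b ∨ b) = max(0.2, 0.2) = 0.2
  ((a ⊃ b) ∨ (b ∨ b)) = max(0.2, 0.2) = 0.2
  (b ∨ b) = max(0.2, 0.2) = 0.2
  (((a ⊃ b) ∨ (b ∨ b)) ⊃ (b ∨ b)): 0.2 ≤ 0.2, so result = 1
  ¬b: Gödel ¬ of 0.2 = 0 (operand ≠ 0)
  (¬b ∨ b) = max(0, 0.2) = 0.2
  (b ∨ (¬b ∨ b)) = max(0.2, 0.2) = 0.2
  ((((a ⊃ b) ∨ (b ∨ b)) ⊃ (b ∨ b)) ⊃ (b ∨ (¬b ∨ b))): 1 > 0.2, so result = 0.2
Checking all 36 assignments confirms none give a value below 0.20.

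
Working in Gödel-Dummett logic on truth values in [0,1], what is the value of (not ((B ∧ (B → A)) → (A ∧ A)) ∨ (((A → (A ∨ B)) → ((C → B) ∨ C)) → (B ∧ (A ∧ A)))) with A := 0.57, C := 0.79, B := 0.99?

(B → A): 0.99 > 0.57, so result = 0.57
(B ∧ (B → A)) = min(0.99, 0.57) = 0.57
(A ∧ A) = min(0.57, 0.57) = 0.57
((B ∧ (B → A)) → (A ∧ A)): 0.57 ≤ 0.57, so result = 1
not ((B ∧ (B → A)) → (A ∧ A)): Gödel ¬ of 1 = 0 (operand ≠ 0)
(A ∨ B) = max(0.57, 0.99) = 0.99
(A → (A ∨ B)): 0.57 ≤ 0.99, so result = 1
(C → B): 0.79 ≤ 0.99, so result = 1
((C → B) ∨ C) = max(1, 0.79) = 1
((A → (A ∨ B)) → ((C → B) ∨ C)): 1 ≤ 1, so result = 1
(A ∧ A) = min(0.57, 0.57) = 0.57
(B ∧ (A ∧ A)) = min(0.99, 0.57) = 0.57
(((A → (A ∨ B)) → ((C → B) ∨ C)) → (B ∧ (A ∧ A))): 1 > 0.57, so result = 0.57
(not ((B ∧ (B → A)) → (A ∧ A)) ∨ (((A → (A ∨ B)) → ((C → B) ∨ C)) → (B ∧ (A ∧ A)))) = max(0, 0.57) = 0.57

0.57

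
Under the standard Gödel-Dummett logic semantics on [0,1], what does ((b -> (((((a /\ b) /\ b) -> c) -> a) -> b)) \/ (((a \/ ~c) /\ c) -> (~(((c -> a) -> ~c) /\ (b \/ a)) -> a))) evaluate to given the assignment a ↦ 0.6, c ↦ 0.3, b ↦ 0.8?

1.00

(a /\ b) = min(0.6, 0.8) = 0.6
((a /\ b) /\ b) = min(0.6, 0.8) = 0.6
(((a /\ b) /\ b) -> c): 0.6 > 0.3, so result = 0.3
((((a /\ b) /\ b) -> c) -> a): 0.3 ≤ 0.6, so result = 1
(((((a /\ b) /\ b) -> c) -> a) -> b): 1 > 0.8, so result = 0.8
(b -> (((((a /\ b) /\ b) -> c) -> a) -> b)): 0.8 ≤ 0.8, so result = 1
~c: Gödel ¬ of 0.3 = 0 (operand ≠ 0)
(a \/ ~c) = max(0.6, 0) = 0.6
((a \/ ~c) /\ c) = min(0.6, 0.3) = 0.3
(c -> a): 0.3 ≤ 0.6, so result = 1
~c: Gödel ¬ of 0.3 = 0 (operand ≠ 0)
((c -> a) -> ~c): 1 > 0, so result = 0
(b \/ a) = max(0.8, 0.6) = 0.8
(((c -> a) -> ~c) /\ (b \/ a)) = min(0, 0.8) = 0
~(((c -> a) -> ~c) /\ (b \/ a)): Gödel ¬ of 0 = 1 (operand is 0)
(~(((c -> a) -> ~c) /\ (b \/ a)) -> a): 1 > 0.6, so result = 0.6
(((a \/ ~c) /\ c) -> (~(((c -> a) -> ~c) /\ (b \/ a)) -> a)): 0.3 ≤ 0.6, so result = 1
((b -> (((((a /\ b) /\ b) -> c) -> a) -> b)) \/ (((a \/ ~c) /\ c) -> (~(((c -> a) -> ~c) /\ (b \/ a)) -> a))) = max(1, 1) = 1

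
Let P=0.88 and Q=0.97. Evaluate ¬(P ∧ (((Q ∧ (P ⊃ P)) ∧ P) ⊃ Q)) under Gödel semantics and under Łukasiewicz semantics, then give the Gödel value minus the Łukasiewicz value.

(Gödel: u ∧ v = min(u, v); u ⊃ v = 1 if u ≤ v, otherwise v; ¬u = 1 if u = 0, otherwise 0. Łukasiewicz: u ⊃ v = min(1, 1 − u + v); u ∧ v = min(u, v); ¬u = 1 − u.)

Gödel evaluation:
  (P ⊃ P): 0.88 ≤ 0.88, so result = 1
  (Q ∧ (P ⊃ P)) = min(0.97, 1) = 0.97
  ((Q ∧ (P ⊃ P)) ∧ P) = min(0.97, 0.88) = 0.88
  (((Q ∧ (P ⊃ P)) ∧ P) ⊃ Q): 0.88 ≤ 0.97, so result = 1
  (P ∧ (((Q ∧ (P ⊃ P)) ∧ P) ⊃ Q)) = min(0.88, 1) = 0.88
  ¬(P ∧ (((Q ∧ (P ⊃ P)) ∧ P) ⊃ Q)): Gödel ¬ of 0.88 = 0 (operand ≠ 0)
  Gödel value = 0
Łukasiewicz evaluation:
  (P ⊃ P): min(1, 1 − 0.88 + 0.88) = 1
  (Q ∧ (P ⊃ P)) = min(0.97, 1) = 0.97
  ((Q ∧ (P ⊃ P)) ∧ P) = min(0.97, 0.88) = 0.88
  (((Q ∧ (P ⊃ P)) ∧ P) ⊃ Q): min(1, 1 − 0.88 + 0.97) = 1
  (P ∧ (((Q ∧ (P ⊃ P)) ∧ P) ⊃ Q)) = min(0.88, 1) = 0.88
  ¬(P ∧ (((Q ∧ (P ⊃ P)) ∧ P) ⊃ Q)): Łukasiewicz ¬ gives 1 − 0.88 = 0.12
  Łukasiewicz value = 0.12
Difference: 0 − 0.12 = -0.12

-0.12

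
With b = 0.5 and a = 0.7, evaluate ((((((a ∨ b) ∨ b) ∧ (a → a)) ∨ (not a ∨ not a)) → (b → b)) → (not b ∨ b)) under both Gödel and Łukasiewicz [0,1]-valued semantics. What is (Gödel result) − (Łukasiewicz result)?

Gödel evaluation:
  (a ∨ b) = max(0.7, 0.5) = 0.7
  ((a ∨ b) ∨ b) = max(0.7, 0.5) = 0.7
  (a → a): 0.7 ≤ 0.7, so result = 1
  (((a ∨ b) ∨ b) ∧ (a → a)) = min(0.7, 1) = 0.7
  not a: Gödel ¬ of 0.7 = 0 (operand ≠ 0)
  not a: Gödel ¬ of 0.7 = 0 (operand ≠ 0)
  (not a ∨ not a) = max(0, 0) = 0
  ((((a ∨ b) ∨ b) ∧ (a → a)) ∨ (not a ∨ not a)) = max(0.7, 0) = 0.7
  (b → b): 0.5 ≤ 0.5, so result = 1
  (((((a ∨ b) ∨ b) ∧ (a → a)) ∨ (not a ∨ not a)) → (b → b)): 0.7 ≤ 1, so result = 1
  not b: Gödel ¬ of 0.5 = 0 (operand ≠ 0)
  (not b ∨ b) = max(0, 0.5) = 0.5
  ((((((a ∨ b) ∨ b) ∧ (a → a)) ∨ (not a ∨ not a)) → (b → b)) → (not b ∨ b)): 1 > 0.5, so result = 0.5
  Gödel value = 0.5
Łukasiewicz evaluation:
  (a ∨ b) = max(0.7, 0.5) = 0.7
  ((a ∨ b) ∨ b) = max(0.7, 0.5) = 0.7
  (a → a): min(1, 1 − 0.7 + 0.7) = 1
  (((a ∨ b) ∨ b) ∧ (a → a)) = min(0.7, 1) = 0.7
  not a: Łukasiewicz ¬ gives 1 − 0.7 = 0.3
  not a: Łukasiewicz ¬ gives 1 − 0.7 = 0.3
  (not a ∨ not a) = max(0.3, 0.3) = 0.3
  ((((a ∨ b) ∨ b) ∧ (a → a)) ∨ (not a ∨ not a)) = max(0.7, 0.3) = 0.7
  (b → b): min(1, 1 − 0.5 + 0.5) = 1
  (((((a ∨ b) ∨ b) ∧ (a → a)) ∨ (not a ∨ not a)) → (b → b)): min(1, 1 − 0.7 + 1) = 1
  not b: Łukasiewicz ¬ gives 1 − 0.5 = 0.5
  (not b ∨ b) = max(0.5, 0.5) = 0.5
  ((((((a ∨ b) ∨ b) ∧ (a → a)) ∨ (not a ∨ not a)) → (b → b)) → (not b ∨ b)): min(1, 1 − 1 + 0.5) = 0.5
  Łukasiewicz value = 0.5
Difference: 0.5 − 0.5 = 0.00

0.00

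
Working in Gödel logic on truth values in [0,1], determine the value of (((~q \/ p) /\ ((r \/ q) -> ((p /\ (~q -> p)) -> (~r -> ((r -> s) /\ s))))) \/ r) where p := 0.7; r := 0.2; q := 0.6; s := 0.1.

0.70

~q: Gödel ¬ of 0.6 = 0 (operand ≠ 0)
(~q \/ p) = max(0, 0.7) = 0.7
(r \/ q) = max(0.2, 0.6) = 0.6
~q: Gödel ¬ of 0.6 = 0 (operand ≠ 0)
(~q -> p): 0 ≤ 0.7, so result = 1
(p /\ (~q -> p)) = min(0.7, 1) = 0.7
~r: Gödel ¬ of 0.2 = 0 (operand ≠ 0)
(r -> s): 0.2 > 0.1, so result = 0.1
((r -> s) /\ s) = min(0.1, 0.1) = 0.1
(~r -> ((r -> s) /\ s)): 0 ≤ 0.1, so result = 1
((p /\ (~q -> p)) -> (~r -> ((r -> s) /\ s))): 0.7 ≤ 1, so result = 1
((r \/ q) -> ((p /\ (~q -> p)) -> (~r -> ((r -> s) /\ s)))): 0.6 ≤ 1, so result = 1
((~q \/ p) /\ ((r \/ q) -> ((p /\ (~q -> p)) -> (~r -> ((r -> s) /\ s))))) = min(0.7, 1) = 0.7
(((~q \/ p) /\ ((r \/ q) -> ((p /\ (~q -> p)) -> (~r -> ((r -> s) /\ s))))) \/ r) = max(0.7, 0.2) = 0.7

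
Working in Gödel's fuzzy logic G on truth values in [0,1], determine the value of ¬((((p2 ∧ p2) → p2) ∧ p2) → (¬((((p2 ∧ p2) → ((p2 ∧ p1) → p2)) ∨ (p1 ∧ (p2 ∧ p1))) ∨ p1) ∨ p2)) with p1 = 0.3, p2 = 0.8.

0.00

(p2 ∧ p2) = min(0.8, 0.8) = 0.8
((p2 ∧ p2) → p2): 0.8 ≤ 0.8, so result = 1
(((p2 ∧ p2) → p2) ∧ p2) = min(1, 0.8) = 0.8
(p2 ∧ p2) = min(0.8, 0.8) = 0.8
(p2 ∧ p1) = min(0.8, 0.3) = 0.3
((p2 ∧ p1) → p2): 0.3 ≤ 0.8, so result = 1
((p2 ∧ p2) → ((p2 ∧ p1) → p2)): 0.8 ≤ 1, so result = 1
(p2 ∧ p1) = min(0.8, 0.3) = 0.3
(p1 ∧ (p2 ∧ p1)) = min(0.3, 0.3) = 0.3
(((p2 ∧ p2) → ((p2 ∧ p1) → p2)) ∨ (p1 ∧ (p2 ∧ p1))) = max(1, 0.3) = 1
((((p2 ∧ p2) → ((p2 ∧ p1) → p2)) ∨ (p1 ∧ (p2 ∧ p1))) ∨ p1) = max(1, 0.3) = 1
¬((((p2 ∧ p2) → ((p2 ∧ p1) → p2)) ∨ (p1 ∧ (p2 ∧ p1))) ∨ p1): Gödel ¬ of 1 = 0 (operand ≠ 0)
(¬((((p2 ∧ p2) → ((p2 ∧ p1) → p2)) ∨ (p1 ∧ (p2 ∧ p1))) ∨ p1) ∨ p2) = max(0, 0.8) = 0.8
((((p2 ∧ p2) → p2) ∧ p2) → (¬((((p2 ∧ p2) → ((p2 ∧ p1) → p2)) ∨ (p1 ∧ (p2 ∧ p1))) ∨ p1) ∨ p2)): 0.8 ≤ 0.8, so result = 1
¬((((p2 ∧ p2) → p2) ∧ p2) → (¬((((p2 ∧ p2) → ((p2 ∧ p1) → p2)) ∨ (p1 ∧ (p2 ∧ p1))) ∨ p1) ∨ p2)): Gödel ¬ of 1 = 0 (operand ≠ 0)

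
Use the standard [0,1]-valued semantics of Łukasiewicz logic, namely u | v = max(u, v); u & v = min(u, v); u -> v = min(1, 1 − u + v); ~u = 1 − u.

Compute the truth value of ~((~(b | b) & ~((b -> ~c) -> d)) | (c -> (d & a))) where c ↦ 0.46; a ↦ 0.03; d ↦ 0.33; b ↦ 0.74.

0.43

(b | b) = max(0.74, 0.74) = 0.74
~(b | b): Łukasiewicz ¬ gives 1 − 0.74 = 0.26
~c: Łukasiewicz ¬ gives 1 − 0.46 = 0.54
(b -> ~c): min(1, 1 − 0.74 + 0.54) = 0.8
((b -> ~c) -> d): min(1, 1 − 0.8 + 0.33) = 0.53
~((b -> ~c) -> d): Łukasiewicz ¬ gives 1 − 0.53 = 0.47
(~(b | b) & ~((b -> ~c) -> d)) = min(0.26, 0.47) = 0.26
(d & a) = min(0.33, 0.03) = 0.03
(c -> (d & a)): min(1, 1 − 0.46 + 0.03) = 0.57
((~(b | b) & ~((b -> ~c) -> d)) | (c -> (d & a))) = max(0.26, 0.57) = 0.57
~((~(b | b) & ~((b -> ~c) -> d)) | (c -> (d & a))): Łukasiewicz ¬ gives 1 − 0.57 = 0.43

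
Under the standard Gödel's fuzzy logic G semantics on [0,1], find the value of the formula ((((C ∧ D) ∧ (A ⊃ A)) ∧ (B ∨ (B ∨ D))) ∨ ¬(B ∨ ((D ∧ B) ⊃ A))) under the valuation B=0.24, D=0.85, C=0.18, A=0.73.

0.18

(C ∧ D) = min(0.18, 0.85) = 0.18
(A ⊃ A): 0.73 ≤ 0.73, so result = 1
((C ∧ D) ∧ (A ⊃ A)) = min(0.18, 1) = 0.18
(B ∨ D) = max(0.24, 0.85) = 0.85
(B ∨ (B ∨ D)) = max(0.24, 0.85) = 0.85
(((C ∧ D) ∧ (A ⊃ A)) ∧ (B ∨ (B ∨ D))) = min(0.18, 0.85) = 0.18
(D ∧ B) = min(0.85, 0.24) = 0.24
((D ∧ B) ⊃ A): 0.24 ≤ 0.73, so result = 1
(B ∨ ((D ∧ B) ⊃ A)) = max(0.24, 1) = 1
¬(B ∨ ((D ∧ B) ⊃ A)): Gödel ¬ of 1 = 0 (operand ≠ 0)
((((C ∧ D) ∧ (A ⊃ A)) ∧ (B ∨ (B ∨ D))) ∨ ¬(B ∨ ((D ∧ B) ⊃ A))) = max(0.18, 0) = 0.18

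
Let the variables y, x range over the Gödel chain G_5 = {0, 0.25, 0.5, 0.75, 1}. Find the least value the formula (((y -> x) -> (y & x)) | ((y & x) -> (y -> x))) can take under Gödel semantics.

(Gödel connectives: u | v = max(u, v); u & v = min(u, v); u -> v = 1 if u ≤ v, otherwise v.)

1.00

Every assignment gives 1. For instance at y = 0, x = 0:
  (y -> x): 0 ≤ 0, so result = 1
  (y & x) = min(0, 0) = 0
  ((y -> x) -> (y & x)): 1 > 0, so result = 0
  (y & x) = min(0, 0) = 0
  (y -> x): 0 ≤ 0, so result = 1
  ((y & x) -> (y -> x)): 0 ≤ 1, so result = 1
  (((y -> x) -> (y & x)) | ((y & x) -> (y -> x))) = max(0, 1) = 1
All 25 assignments give value 1 — the formula is a G_5-tautology.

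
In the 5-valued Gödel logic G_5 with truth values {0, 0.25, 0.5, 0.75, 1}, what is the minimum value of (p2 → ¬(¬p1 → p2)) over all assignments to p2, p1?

The minimum is attained at p2 = 0.25, p1 = 0:
  ¬p1: Gödel ¬ of 0 = 1 (operand is 0)
  (¬p1 → p2): 1 > 0.25, so result = 0.25
  ¬(¬p1 → p2): Gödel ¬ of 0.25 = 0 (operand ≠ 0)
  (p2 → ¬(¬p1 → p2)): 0.25 > 0, so result = 0
Checking all 25 assignments confirms none give a value below 0.00.

0.00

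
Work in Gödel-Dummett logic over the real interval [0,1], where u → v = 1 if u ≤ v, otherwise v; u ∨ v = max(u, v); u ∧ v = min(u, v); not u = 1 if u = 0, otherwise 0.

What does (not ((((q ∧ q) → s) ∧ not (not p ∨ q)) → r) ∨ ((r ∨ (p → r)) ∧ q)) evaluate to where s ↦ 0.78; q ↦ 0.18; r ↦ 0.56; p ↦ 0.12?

0.18

(q ∧ q) = min(0.18, 0.18) = 0.18
((q ∧ q) → s): 0.18 ≤ 0.78, so result = 1
not p: Gödel ¬ of 0.12 = 0 (operand ≠ 0)
(not p ∨ q) = max(0, 0.18) = 0.18
not (not p ∨ q): Gödel ¬ of 0.18 = 0 (operand ≠ 0)
(((q ∧ q) → s) ∧ not (not p ∨ q)) = min(1, 0) = 0
((((q ∧ q) → s) ∧ not (not p ∨ q)) → r): 0 ≤ 0.56, so result = 1
not ((((q ∧ q) → s) ∧ not (not p ∨ q)) → r): Gödel ¬ of 1 = 0 (operand ≠ 0)
(p → r): 0.12 ≤ 0.56, so result = 1
(r ∨ (p → r)) = max(0.56, 1) = 1
((r ∨ (p → r)) ∧ q) = min(1, 0.18) = 0.18
(not ((((q ∧ q) → s) ∧ not (not p ∨ q)) → r) ∨ ((r ∨ (p → r)) ∧ q)) = max(0, 0.18) = 0.18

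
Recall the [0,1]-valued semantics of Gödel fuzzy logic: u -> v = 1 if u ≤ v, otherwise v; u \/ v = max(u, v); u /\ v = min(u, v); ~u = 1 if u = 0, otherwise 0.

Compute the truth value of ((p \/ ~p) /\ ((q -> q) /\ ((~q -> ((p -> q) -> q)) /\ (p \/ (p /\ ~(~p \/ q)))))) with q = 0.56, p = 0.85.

~p: Gödel ¬ of 0.85 = 0 (operand ≠ 0)
(p \/ ~p) = max(0.85, 0) = 0.85
(q -> q): 0.56 ≤ 0.56, so result = 1
~q: Gödel ¬ of 0.56 = 0 (operand ≠ 0)
(p -> q): 0.85 > 0.56, so result = 0.56
((p -> q) -> q): 0.56 ≤ 0.56, so result = 1
(~q -> ((p -> q) -> q)): 0 ≤ 1, so result = 1
~p: Gödel ¬ of 0.85 = 0 (operand ≠ 0)
(~p \/ q) = max(0, 0.56) = 0.56
~(~p \/ q): Gödel ¬ of 0.56 = 0 (operand ≠ 0)
(p /\ ~(~p \/ q)) = min(0.85, 0) = 0
(p \/ (p /\ ~(~p \/ q))) = max(0.85, 0) = 0.85
((~q -> ((p -> q) -> q)) /\ (p \/ (p /\ ~(~p \/ q)))) = min(1, 0.85) = 0.85
((q -> q) /\ ((~q -> ((p -> q) -> q)) /\ (p \/ (p /\ ~(~p \/ q))))) = min(1, 0.85) = 0.85
((p \/ ~p) /\ ((q -> q) /\ ((~q -> ((p -> q) -> q)) /\ (p \/ (p /\ ~(~p \/ q)))))) = min(0.85, 0.85) = 0.85

0.85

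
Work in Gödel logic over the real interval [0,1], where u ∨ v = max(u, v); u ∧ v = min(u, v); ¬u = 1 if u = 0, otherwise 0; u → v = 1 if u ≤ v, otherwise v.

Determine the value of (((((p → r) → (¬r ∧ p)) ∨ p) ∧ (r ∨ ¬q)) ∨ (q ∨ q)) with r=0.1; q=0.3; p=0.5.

0.30

(p → r): 0.5 > 0.1, so result = 0.1
¬r: Gödel ¬ of 0.1 = 0 (operand ≠ 0)
(¬r ∧ p) = min(0, 0.5) = 0
((p → r) → (¬r ∧ p)): 0.1 > 0, so result = 0
(((p → r) → (¬r ∧ p)) ∨ p) = max(0, 0.5) = 0.5
¬q: Gödel ¬ of 0.3 = 0 (operand ≠ 0)
(r ∨ ¬q) = max(0.1, 0) = 0.1
((((p → r) → (¬r ∧ p)) ∨ p) ∧ (r ∨ ¬q)) = min(0.5, 0.1) = 0.1
(q ∨ q) = max(0.3, 0.3) = 0.3
(((((p → r) → (¬r ∧ p)) ∨ p) ∧ (r ∨ ¬q)) ∨ (q ∨ q)) = max(0.1, 0.3) = 0.3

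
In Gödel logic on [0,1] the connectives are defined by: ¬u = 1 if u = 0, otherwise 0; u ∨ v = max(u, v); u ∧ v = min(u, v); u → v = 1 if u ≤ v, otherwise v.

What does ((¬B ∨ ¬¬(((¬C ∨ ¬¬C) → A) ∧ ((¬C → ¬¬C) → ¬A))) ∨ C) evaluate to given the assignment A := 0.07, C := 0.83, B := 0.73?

¬B: Gödel ¬ of 0.73 = 0 (operand ≠ 0)
¬C: Gödel ¬ of 0.83 = 0 (operand ≠ 0)
¬C: Gödel ¬ of 0.83 = 0 (operand ≠ 0)
¬¬C: Gödel ¬ of 0 = 1 (operand is 0)
(¬C ∨ ¬¬C) = max(0, 1) = 1
((¬C ∨ ¬¬C) → A): 1 > 0.07, so result = 0.07
¬C: Gödel ¬ of 0.83 = 0 (operand ≠ 0)
¬C: Gödel ¬ of 0.83 = 0 (operand ≠ 0)
¬¬C: Gödel ¬ of 0 = 1 (operand is 0)
(¬C → ¬¬C): 0 ≤ 1, so result = 1
¬A: Gödel ¬ of 0.07 = 0 (operand ≠ 0)
((¬C → ¬¬C) → ¬A): 1 > 0, so result = 0
(((¬C ∨ ¬¬C) → A) ∧ ((¬C → ¬¬C) → ¬A)) = min(0.07, 0) = 0
¬(((¬C ∨ ¬¬C) → A) ∧ ((¬C → ¬¬C) → ¬A)): Gödel ¬ of 0 = 1 (operand is 0)
¬¬(((¬C ∨ ¬¬C) → A) ∧ ((¬C → ¬¬C) → ¬A)): Gödel ¬ of 1 = 0 (operand ≠ 0)
(¬B ∨ ¬¬(((¬C ∨ ¬¬C) → A) ∧ ((¬C → ¬¬C) → ¬A))) = max(0, 0) = 0
((¬B ∨ ¬¬(((¬C ∨ ¬¬C) → A) ∧ ((¬C → ¬¬C) → ¬A))) ∨ C) = max(0, 0.83) = 0.83

0.83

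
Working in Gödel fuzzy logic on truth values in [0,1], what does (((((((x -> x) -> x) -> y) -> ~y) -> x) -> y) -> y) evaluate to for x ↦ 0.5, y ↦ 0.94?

1.00

(x -> x): 0.5 ≤ 0.5, so result = 1
((x -> x) -> x): 1 > 0.5, so result = 0.5
(((x -> x) -> x) -> y): 0.5 ≤ 0.94, so result = 1
~y: Gödel ¬ of 0.94 = 0 (operand ≠ 0)
((((x -> x) -> x) -> y) -> ~y): 1 > 0, so result = 0
(((((x -> x) -> x) -> y) -> ~y) -> x): 0 ≤ 0.5, so result = 1
((((((x -> x) -> x) -> y) -> ~y) -> x) -> y): 1 > 0.94, so result = 0.94
(((((((x -> x) -> x) -> y) -> ~y) -> x) -> y) -> y): 0.94 ≤ 0.94, so result = 1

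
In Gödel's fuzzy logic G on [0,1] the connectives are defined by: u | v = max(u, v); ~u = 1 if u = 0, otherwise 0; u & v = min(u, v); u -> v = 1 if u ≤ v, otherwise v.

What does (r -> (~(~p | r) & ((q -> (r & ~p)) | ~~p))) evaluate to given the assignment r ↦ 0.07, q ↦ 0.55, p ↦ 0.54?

~p: Gödel ¬ of 0.54 = 0 (operand ≠ 0)
(~p | r) = max(0, 0.07) = 0.07
~(~p | r): Gödel ¬ of 0.07 = 0 (operand ≠ 0)
~p: Gödel ¬ of 0.54 = 0 (operand ≠ 0)
(r & ~p) = min(0.07, 0) = 0
(q -> (r & ~p)): 0.55 > 0, so result = 0
~p: Gödel ¬ of 0.54 = 0 (operand ≠ 0)
~~p: Gödel ¬ of 0 = 1 (operand is 0)
((q -> (r & ~p)) | ~~p) = max(0, 1) = 1
(~(~p | r) & ((q -> (r & ~p)) | ~~p)) = min(0, 1) = 0
(r -> (~(~p | r) & ((q -> (r & ~p)) | ~~p))): 0.07 > 0, so result = 0

0.00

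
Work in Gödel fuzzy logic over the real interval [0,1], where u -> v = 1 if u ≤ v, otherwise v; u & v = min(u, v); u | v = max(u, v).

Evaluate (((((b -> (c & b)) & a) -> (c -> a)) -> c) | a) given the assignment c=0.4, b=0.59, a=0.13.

(c & b) = min(0.4, 0.59) = 0.4
(b -> (c & b)): 0.59 > 0.4, so result = 0.4
((b -> (c & b)) & a) = min(0.4, 0.13) = 0.13
(c -> a): 0.4 > 0.13, so result = 0.13
(((b -> (c & b)) & a) -> (c -> a)): 0.13 ≤ 0.13, so result = 1
((((b -> (c & b)) & a) -> (c -> a)) -> c): 1 > 0.4, so result = 0.4
(((((b -> (c & b)) & a) -> (c -> a)) -> c) | a) = max(0.4, 0.13) = 0.4

0.40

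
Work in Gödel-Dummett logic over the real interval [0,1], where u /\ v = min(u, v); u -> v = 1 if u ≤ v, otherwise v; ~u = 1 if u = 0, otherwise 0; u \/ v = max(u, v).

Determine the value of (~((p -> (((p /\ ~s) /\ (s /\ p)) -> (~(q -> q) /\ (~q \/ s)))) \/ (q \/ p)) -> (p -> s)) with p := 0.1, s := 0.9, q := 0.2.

~s: Gödel ¬ of 0.9 = 0 (operand ≠ 0)
(p /\ ~s) = min(0.1, 0) = 0
(s /\ p) = min(0.9, 0.1) = 0.1
((p /\ ~s) /\ (s /\ p)) = min(0, 0.1) = 0
(q -> q): 0.2 ≤ 0.2, so result = 1
~(q -> q): Gödel ¬ of 1 = 0 (operand ≠ 0)
~q: Gödel ¬ of 0.2 = 0 (operand ≠ 0)
(~q \/ s) = max(0, 0.9) = 0.9
(~(q -> q) /\ (~q \/ s)) = min(0, 0.9) = 0
(((p /\ ~s) /\ (s /\ p)) -> (~(q -> q) /\ (~q \/ s))): 0 ≤ 0, so result = 1
(p -> (((p /\ ~s) /\ (s /\ p)) -> (~(q -> q) /\ (~q \/ s)))): 0.1 ≤ 1, so result = 1
(q \/ p) = max(0.2, 0.1) = 0.2
((p -> (((p /\ ~s) /\ (s /\ p)) -> (~(q -> q) /\ (~q \/ s)))) \/ (q \/ p)) = max(1, 0.2) = 1
~((p -> (((p /\ ~s) /\ (s /\ p)) -> (~(q -> q) /\ (~q \/ s)))) \/ (q \/ p)): Gödel ¬ of 1 = 0 (operand ≠ 0)
(p -> s): 0.1 ≤ 0.9, so result = 1
(~((p -> (((p /\ ~s) /\ (s /\ p)) -> (~(q -> q) /\ (~q \/ s)))) \/ (q \/ p)) -> (p -> s)): 0 ≤ 1, so result = 1

1.00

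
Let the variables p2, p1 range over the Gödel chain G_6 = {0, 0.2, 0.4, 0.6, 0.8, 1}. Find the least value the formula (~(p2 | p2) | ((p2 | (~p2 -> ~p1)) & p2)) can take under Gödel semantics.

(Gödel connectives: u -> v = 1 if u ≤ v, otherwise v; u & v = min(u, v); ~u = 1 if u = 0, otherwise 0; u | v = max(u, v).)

0.20

The minimum is attained at p2 = 0.2, p1 = 0:
  (p2 | p2) = max(0.2, 0.2) = 0.2
  ~(p2 | p2): Gödel ¬ of 0.2 = 0 (operand ≠ 0)
  ~p2: Gödel ¬ of 0.2 = 0 (operand ≠ 0)
  ~p1: Gödel ¬ of 0 = 1 (operand is 0)
  (~p2 -> ~p1): 0 ≤ 1, so result = 1
  (p2 | (~p2 -> ~p1)) = max(0.2, 1) = 1
  ((p2 | (~p2 -> ~p1)) & p2) = min(1, 0.2) = 0.2
  (~(p2 | p2) | ((p2 | (~p2 -> ~p1)) & p2)) = max(0, 0.2) = 0.2
Checking all 36 assignments confirms none give a value below 0.20.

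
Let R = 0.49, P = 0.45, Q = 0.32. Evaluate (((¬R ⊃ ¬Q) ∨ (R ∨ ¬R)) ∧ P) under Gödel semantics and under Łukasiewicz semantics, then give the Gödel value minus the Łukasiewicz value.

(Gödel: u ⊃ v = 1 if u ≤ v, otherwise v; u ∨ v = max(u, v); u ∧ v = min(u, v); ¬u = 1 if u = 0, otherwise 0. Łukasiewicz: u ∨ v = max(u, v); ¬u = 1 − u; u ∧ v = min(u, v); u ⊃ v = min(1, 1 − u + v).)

0.00

Gödel evaluation:
  ¬R: Gödel ¬ of 0.49 = 0 (operand ≠ 0)
  ¬Q: Gödel ¬ of 0.32 = 0 (operand ≠ 0)
  (¬R ⊃ ¬Q): 0 ≤ 0, so result = 1
  ¬R: Gödel ¬ of 0.49 = 0 (operand ≠ 0)
  (R ∨ ¬R) = max(0.49, 0) = 0.49
  ((¬R ⊃ ¬Q) ∨ (R ∨ ¬R)) = max(1, 0.49) = 1
  (((¬R ⊃ ¬Q) ∨ (R ∨ ¬R)) ∧ P) = min(1, 0.45) = 0.45
  Gödel value = 0.45
Łukasiewicz evaluation:
  ¬R: Łukasiewicz ¬ gives 1 − 0.49 = 0.51
  ¬Q: Łukasiewicz ¬ gives 1 − 0.32 = 0.68
  (¬R ⊃ ¬Q): min(1, 1 − 0.51 + 0.68) = 1
  ¬R: Łukasiewicz ¬ gives 1 − 0.49 = 0.51
  (R ∨ ¬R) = max(0.49, 0.51) = 0.51
  ((¬R ⊃ ¬Q) ∨ (R ∨ ¬R)) = max(1, 0.51) = 1
  (((¬R ⊃ ¬Q) ∨ (R ∨ ¬R)) ∧ P) = min(1, 0.45) = 0.45
  Łukasiewicz value = 0.45
Difference: 0.45 − 0.45 = 0.00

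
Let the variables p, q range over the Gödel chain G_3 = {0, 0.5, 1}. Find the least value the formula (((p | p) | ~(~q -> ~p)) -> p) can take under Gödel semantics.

0.50

The minimum is attained at p = 0.5, q = 0:
  (p | p) = max(0.5, 0.5) = 0.5
  ~q: Gödel ¬ of 0 = 1 (operand is 0)
  ~p: Gödel ¬ of 0.5 = 0 (operand ≠ 0)
  (~q -> ~p): 1 > 0, so result = 0
  ~(~q -> ~p): Gödel ¬ of 0 = 1 (operand is 0)
  ((p | p) | ~(~q -> ~p)) = max(0.5, 1) = 1
  (((p | p) | ~(~q -> ~p)) -> p): 1 > 0.5, so result = 0.5
Checking all 9 assignments confirms none give a value below 0.50.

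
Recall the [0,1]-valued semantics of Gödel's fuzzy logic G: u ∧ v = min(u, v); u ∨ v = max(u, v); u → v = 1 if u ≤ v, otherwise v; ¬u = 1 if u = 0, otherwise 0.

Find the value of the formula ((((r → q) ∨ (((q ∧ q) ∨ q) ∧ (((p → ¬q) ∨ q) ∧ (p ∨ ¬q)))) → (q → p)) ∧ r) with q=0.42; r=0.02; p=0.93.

(r → q): 0.02 ≤ 0.42, so result = 1
(q ∧ q) = min(0.42, 0.42) = 0.42
((q ∧ q) ∨ q) = max(0.42, 0.42) = 0.42
¬q: Gödel ¬ of 0.42 = 0 (operand ≠ 0)
(p → ¬q): 0.93 > 0, so result = 0
((p → ¬q) ∨ q) = max(0, 0.42) = 0.42
¬q: Gödel ¬ of 0.42 = 0 (operand ≠ 0)
(p ∨ ¬q) = max(0.93, 0) = 0.93
(((p → ¬q) ∨ q) ∧ (p ∨ ¬q)) = min(0.42, 0.93) = 0.42
(((q ∧ q) ∨ q) ∧ (((p → ¬q) ∨ q) ∧ (p ∨ ¬q))) = min(0.42, 0.42) = 0.42
((r → q) ∨ (((q ∧ q) ∨ q) ∧ (((p → ¬q) ∨ q) ∧ (p ∨ ¬q)))) = max(1, 0.42) = 1
(q → p): 0.42 ≤ 0.93, so result = 1
(((r → q) ∨ (((q ∧ q) ∨ q) ∧ (((p → ¬q) ∨ q) ∧ (p ∨ ¬q)))) → (q → p)): 1 ≤ 1, so result = 1
((((r → q) ∨ (((q ∧ q) ∨ q) ∧ (((p → ¬q) ∨ q) ∧ (p ∨ ¬q)))) → (q → p)) ∧ r) = min(1, 0.02) = 0.02

0.02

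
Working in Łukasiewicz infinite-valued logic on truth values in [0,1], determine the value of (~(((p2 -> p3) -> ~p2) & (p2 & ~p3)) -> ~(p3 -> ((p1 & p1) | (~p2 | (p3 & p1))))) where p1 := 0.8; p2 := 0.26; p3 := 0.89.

(p2 -> p3): min(1, 1 − 0.26 + 0.89) = 1
~p2: Łukasiewicz ¬ gives 1 − 0.26 = 0.74
((p2 -> p3) -> ~p2): min(1, 1 − 1 + 0.74) = 0.74
~p3: Łukasiewicz ¬ gives 1 − 0.89 = 0.11
(p2 & ~p3) = min(0.26, 0.11) = 0.11
(((p2 -> p3) -> ~p2) & (p2 & ~p3)) = min(0.74, 0.11) = 0.11
~(((p2 -> p3) -> ~p2) & (p2 & ~p3)): Łukasiewicz ¬ gives 1 − 0.11 = 0.89
(p1 & p1) = min(0.8, 0.8) = 0.8
~p2: Łukasiewicz ¬ gives 1 − 0.26 = 0.74
(p3 & p1) = min(0.89, 0.8) = 0.8
(~p2 | (p3 & p1)) = max(0.74, 0.8) = 0.8
((p1 & p1) | (~p2 | (p3 & p1))) = max(0.8, 0.8) = 0.8
(p3 -> ((p1 & p1) | (~p2 | (p3 & p1)))): min(1, 1 − 0.89 + 0.8) = 0.91
~(p3 -> ((p1 & p1) | (~p2 | (p3 & p1)))): Łukasiewicz ¬ gives 1 − 0.91 = 0.09
(~(((p2 -> p3) -> ~p2) & (p2 & ~p3)) -> ~(p3 -> ((p1 & p1) | (~p2 | (p3 & p1))))): min(1, 1 − 0.89 + 0.09) = 0.2

0.20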